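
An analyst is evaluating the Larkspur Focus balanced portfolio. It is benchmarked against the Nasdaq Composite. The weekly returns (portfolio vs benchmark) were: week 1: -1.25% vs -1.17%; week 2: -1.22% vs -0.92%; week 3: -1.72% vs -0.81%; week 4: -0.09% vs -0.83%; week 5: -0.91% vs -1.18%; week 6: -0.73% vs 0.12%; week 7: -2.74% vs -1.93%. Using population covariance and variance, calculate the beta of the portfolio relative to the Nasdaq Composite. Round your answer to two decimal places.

r̄p = -1.2371%,  r̄m = -0.9600%
Cov = Σ(rp − r̄p)(rm − r̄m) / 7 = 0.2877
Var(rm) = Σ(rm − r̄m)² / 7 = 0.3201
β = Cov / Var = 0.2877 / 0.3201 = 0.8988

0.90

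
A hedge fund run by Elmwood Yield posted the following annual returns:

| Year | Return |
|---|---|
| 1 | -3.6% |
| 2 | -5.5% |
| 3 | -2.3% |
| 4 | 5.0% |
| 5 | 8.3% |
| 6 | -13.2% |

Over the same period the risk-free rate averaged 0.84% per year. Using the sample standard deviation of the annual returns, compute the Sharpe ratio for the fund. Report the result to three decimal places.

r̄ = (-3.6 − 5.5 − 2.3 + 5 + 8.3 − 13.2) / 6 = -11.30 / 6 = -1.8833%
Σ(r − r̄)² = (-3.6 − (-1.8833))² + (-5.5 − (-1.8833))² + (-2.3 − (-1.8833))² + … = 295.3483
sample σ = √(295.3483 / 5) = √59.0697 = 7.6857%
Sharpe = (r̄ − rf) / σ = (-1.8833 − 0.84) / 7.6857 = -2.7233 / 7.6857 = -0.3543

-0.354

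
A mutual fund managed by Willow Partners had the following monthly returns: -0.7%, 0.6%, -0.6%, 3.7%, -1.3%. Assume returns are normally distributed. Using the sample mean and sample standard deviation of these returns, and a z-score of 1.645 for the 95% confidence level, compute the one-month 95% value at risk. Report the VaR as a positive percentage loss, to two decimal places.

r̄ = (-0.7 + 0.6 − 0.6 + 3.7 − 1.3) / 5 = 1.70 / 5 = 0.3400%
Σ(r − r̄)² = 16.0120; sample σ = √(16.0120/4) = 2.0007%
VaR = −(r̄ − z·σ) = −(0.3400 − 1.645 × 2.0007) = −(-2.9512) = 2.9512%

2.95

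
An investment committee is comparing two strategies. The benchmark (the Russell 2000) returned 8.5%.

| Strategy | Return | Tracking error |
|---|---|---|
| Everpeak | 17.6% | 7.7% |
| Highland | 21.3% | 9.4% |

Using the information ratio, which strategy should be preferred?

Everpeak: IR = (17.6% − 8.5%) / 7.7% = 1.182
Highland: IR = (21.3% − 8.5%) / 9.4% = 1.362
Highest: Highland (1.362).

Highland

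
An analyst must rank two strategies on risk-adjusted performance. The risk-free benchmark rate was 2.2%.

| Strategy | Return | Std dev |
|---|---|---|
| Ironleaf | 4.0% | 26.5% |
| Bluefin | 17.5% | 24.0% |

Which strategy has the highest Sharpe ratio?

Bluefin

Ironleaf: Sharpe ratio = (4.0% − 2.2%) / 26.5% = 0.068
Bluefin: Sharpe ratio = (17.5% − 2.2%) / 24.0% = 0.638
Highest: Bluefin (0.638).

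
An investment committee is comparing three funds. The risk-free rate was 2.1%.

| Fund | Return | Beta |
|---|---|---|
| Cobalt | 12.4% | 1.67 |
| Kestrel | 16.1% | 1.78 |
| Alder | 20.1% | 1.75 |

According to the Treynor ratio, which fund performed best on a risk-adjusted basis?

Cobalt: Treynor = (12.4% − 2.1%) / 1.67 = 6.168
Kestrel: Treynor = (16.1% − 2.1%) / 1.78 = 7.865
Alder: Treynor = (20.1% − 2.1%) / 1.75 = 10.286
Highest: Alder (10.286).

Alder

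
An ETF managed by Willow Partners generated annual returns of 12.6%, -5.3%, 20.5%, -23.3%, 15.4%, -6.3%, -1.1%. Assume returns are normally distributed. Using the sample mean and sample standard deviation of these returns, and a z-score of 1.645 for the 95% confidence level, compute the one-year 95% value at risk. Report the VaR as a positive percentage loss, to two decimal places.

r̄ = (12.6 − 5.3 + 20.5 − 23.3 + 15.4 − 6.3 − 1.1) / 7 = 1.7857%
Sample σ = √[Σ(r − r̄)² / 6] = √[1405.7286 / 6] = √234.2881 = 15.3065%
VaR = −(r̄ − z·σ) = −(1.7857 − 1.645 × 15.3065) = −(-23.3935) = 23.3935%

23.39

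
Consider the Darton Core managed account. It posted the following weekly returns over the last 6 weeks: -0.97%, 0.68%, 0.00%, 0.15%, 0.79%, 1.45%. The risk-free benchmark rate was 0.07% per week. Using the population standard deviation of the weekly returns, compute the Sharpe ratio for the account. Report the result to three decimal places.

Mean return μ = 2.100 / 6 = 0.3500%
Σ(r − μ)² = 3.4174; population σ = √(3.4174/6) = 0.7547%
Sharpe = (μ − rf) / σ = (0.3500 − 0.07) / 0.7547 = 0.2800 / 0.7547 = 0.3710

0.371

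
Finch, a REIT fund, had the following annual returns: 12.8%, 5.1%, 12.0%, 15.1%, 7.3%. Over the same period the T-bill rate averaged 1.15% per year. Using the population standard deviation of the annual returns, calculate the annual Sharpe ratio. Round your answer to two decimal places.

Mean return μ = 52.30 / 5 = 10.4600%
Population std dev = √[68.0920 / 5] = 3.6903%
Sharpe = (μ − rf) / σ = (10.4600 − 1.15) / 3.6903 = 9.3100 / 3.6903 = 2.5228

2.52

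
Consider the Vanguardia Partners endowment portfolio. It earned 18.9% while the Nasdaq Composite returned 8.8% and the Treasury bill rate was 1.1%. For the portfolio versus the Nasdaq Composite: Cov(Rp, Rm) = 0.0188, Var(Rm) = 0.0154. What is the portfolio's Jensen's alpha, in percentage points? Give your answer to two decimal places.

β = Cov / Var = 0.0188 / 0.0154 = 1.2208
E[R] = Rf + β(Rm − Rf) = 1.1% + 1.2208 × (8.8% − 1.1%) = 10.5002%
α = Rp − E[R] = 18.9% − 10.5002% = 8.3998

8.40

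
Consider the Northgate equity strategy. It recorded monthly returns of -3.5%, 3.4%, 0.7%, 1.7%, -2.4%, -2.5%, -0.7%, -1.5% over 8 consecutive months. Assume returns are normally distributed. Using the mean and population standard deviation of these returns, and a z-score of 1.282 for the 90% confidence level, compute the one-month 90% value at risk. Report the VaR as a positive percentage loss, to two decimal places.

3.43

r̄ = (-3.5 + 3.4 + 0.7 + 1.7 − 2.4 − 2.5 − 0.7 − 1.5) / 8 = -4.80 / 8 = -0.6000%
Σ(r − r̄)² = (-3.5 − (-0.6000))² + (3.4 − (-0.6000))² + … = 39.0600
σ = √[39.0600 / 8] = 2.2096%
VaR = −(r̄ − z·σ) = −(-0.6000 − 1.282 × 2.2096) = −(-3.4327) = 3.4327%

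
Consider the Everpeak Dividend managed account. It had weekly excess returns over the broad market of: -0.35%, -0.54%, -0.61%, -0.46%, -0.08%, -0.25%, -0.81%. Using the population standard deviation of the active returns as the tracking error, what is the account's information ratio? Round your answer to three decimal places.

-1.981

r̄ = (-0.35 − 0.54 − 0.61 − 0.46 − 0.08 − 0.25 − 0.81) / 7 = -3.100 / 7 = -0.4429%
Σ(r − r̄)² = (-0.35 − (-0.4429))² + (-0.54 − (-0.4429))² + … = 0.3499
σ = √[0.3499 / 7] = 0.2236%
IR = r̄ / tracking error = -0.4429 / 0.2236 = -1.9808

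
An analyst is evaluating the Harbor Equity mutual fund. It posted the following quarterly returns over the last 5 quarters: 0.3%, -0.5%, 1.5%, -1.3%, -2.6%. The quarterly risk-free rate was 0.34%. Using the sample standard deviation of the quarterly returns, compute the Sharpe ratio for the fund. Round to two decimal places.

-0.55

Mean return μ = -2.60 / 5 = -0.5200%
Σ(r − μ)² = (0.3 − (-0.5200))² + (-0.5 − (-0.5200))² + … = 9.6880
σ = √[9.6880 / 4] = 1.5563%
Sharpe = (μ − rf) / σ = (-0.5200 − 0.34) / 1.5563 = -0.8600 / 1.5563 = -0.5526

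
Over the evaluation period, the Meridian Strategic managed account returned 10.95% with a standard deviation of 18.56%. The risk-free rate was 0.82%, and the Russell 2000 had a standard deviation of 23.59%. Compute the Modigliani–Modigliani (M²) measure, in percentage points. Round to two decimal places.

13.70

Sharpe = (Rp − Rf) / σp = (10.95% − 0.82%) / 18.56% = 0.5458
M² = Rf + Sharpe × σm = 0.82% + 0.5458 × 23.59% = 13.6954%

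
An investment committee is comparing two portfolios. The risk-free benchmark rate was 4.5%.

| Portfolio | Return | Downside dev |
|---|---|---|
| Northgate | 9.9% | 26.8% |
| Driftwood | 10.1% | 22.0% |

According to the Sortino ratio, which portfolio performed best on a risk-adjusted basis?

Driftwood

Northgate: Sortino ratio = (9.9% − 4.5%) / 26.8% = 0.201
Driftwood: Sortino ratio = (10.1% − 4.5%) / 22.0% = 0.255
Highest: Driftwood (0.255).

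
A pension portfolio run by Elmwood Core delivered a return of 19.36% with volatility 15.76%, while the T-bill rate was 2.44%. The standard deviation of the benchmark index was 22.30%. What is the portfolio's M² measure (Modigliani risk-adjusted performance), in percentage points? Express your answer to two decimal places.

Sharpe = (Rp − Rf) / σp = (19.36% − 2.44%) / 15.76% = 1.0736
M² = Rf + Sharpe × σm = 2.44% + 1.0736 × 22.30% = 26.3813%

26.38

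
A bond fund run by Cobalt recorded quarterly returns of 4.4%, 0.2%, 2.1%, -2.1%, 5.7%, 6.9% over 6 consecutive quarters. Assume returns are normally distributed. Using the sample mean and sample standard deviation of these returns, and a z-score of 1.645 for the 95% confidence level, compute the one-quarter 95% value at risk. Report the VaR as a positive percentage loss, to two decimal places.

μ = (4.4 + 0.2 + 2.1 − 2.1 + 5.7 + 6.9) / 6 = 2.8667%
Sample std dev = √[59.0133 / 5] = 3.4355%
VaR = −(μ − z·σ) = −(2.8667 − 1.645 × 3.4355) = −(-2.7847) = 2.7847%

2.78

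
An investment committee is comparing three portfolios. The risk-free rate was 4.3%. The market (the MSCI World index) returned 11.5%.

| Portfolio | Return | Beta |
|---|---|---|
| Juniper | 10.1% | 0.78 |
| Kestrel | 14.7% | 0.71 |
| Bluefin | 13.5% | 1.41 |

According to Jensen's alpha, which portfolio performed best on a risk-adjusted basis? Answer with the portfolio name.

Kestrel

Juniper: α = 10.1% − [4.3% + 0.78 × (11.5% − 4.3%)] = 0.184
Kestrel: α = 14.7% − [4.3% + 0.71 × (11.5% − 4.3%)] = 5.288
Bluefin: α = 13.5% − [4.3% + 1.41 × (11.5% − 4.3%)] = -0.952
Highest: Kestrel (5.288).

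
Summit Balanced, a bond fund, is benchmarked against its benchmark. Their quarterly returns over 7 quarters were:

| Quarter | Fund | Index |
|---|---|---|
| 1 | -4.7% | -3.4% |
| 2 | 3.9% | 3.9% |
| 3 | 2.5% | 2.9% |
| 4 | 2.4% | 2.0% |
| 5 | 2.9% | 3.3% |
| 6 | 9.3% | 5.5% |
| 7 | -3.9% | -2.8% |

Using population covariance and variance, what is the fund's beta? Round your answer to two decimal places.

1.36

r̄p = 1.7714%,  r̄m = 1.6286%
Cov = Σ(rp − r̄p)(rm − r̄m) / 7 = 13.5265
Var(rm) = Σ(rm − r̄m)² / 7 = 9.9420
β = Cov / Var = 13.5265 / 9.9420 = 1.3605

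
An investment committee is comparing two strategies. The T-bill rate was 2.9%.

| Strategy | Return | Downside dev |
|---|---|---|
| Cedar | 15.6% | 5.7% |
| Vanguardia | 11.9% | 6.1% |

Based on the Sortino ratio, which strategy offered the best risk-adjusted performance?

Cedar: Sortino ratio = (15.6% − 2.9%) / 5.7% = 2.228
Vanguardia: Sortino ratio = (11.9% − 2.9%) / 6.1% = 1.475
Highest: Cedar (2.228).

Cedar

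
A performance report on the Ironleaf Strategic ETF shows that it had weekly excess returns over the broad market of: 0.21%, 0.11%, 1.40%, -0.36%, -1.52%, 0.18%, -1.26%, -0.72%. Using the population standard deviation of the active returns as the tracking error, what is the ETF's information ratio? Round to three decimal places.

-0.280

r̄ = (0.21 + 0.11 + 1.4 − 0.36 − 1.52 + 0.18 − 1.26 − 0.72) / 8 = -0.2450%
Σ(r − r̄)² = 6.1144; population σ = √(6.1144/8) = 0.8742%
IR = r̄ / tracking error = -0.2450 / 0.8742 = -0.2803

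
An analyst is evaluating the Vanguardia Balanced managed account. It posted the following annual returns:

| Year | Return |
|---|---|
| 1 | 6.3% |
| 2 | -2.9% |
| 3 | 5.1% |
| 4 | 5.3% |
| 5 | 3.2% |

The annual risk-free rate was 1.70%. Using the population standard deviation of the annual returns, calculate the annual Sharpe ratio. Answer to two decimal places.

r̄ = (6.3 − 2.9 + 5.1 + 5.3 + 3.2) / 5 = 3.4000%
Σ(r − r̄)² = (6.3 − 3.4000)² + (-2.9 − 3.4000)² + (5.1 − 3.4000)² + … = 54.6400
σ = √[54.6400 / 5] = 3.3058%
Sharpe = (r̄ − rf) / σ = (3.4000 − 1.7) / 3.3058 = 1.7000 / 3.3058 = 0.5142

0.51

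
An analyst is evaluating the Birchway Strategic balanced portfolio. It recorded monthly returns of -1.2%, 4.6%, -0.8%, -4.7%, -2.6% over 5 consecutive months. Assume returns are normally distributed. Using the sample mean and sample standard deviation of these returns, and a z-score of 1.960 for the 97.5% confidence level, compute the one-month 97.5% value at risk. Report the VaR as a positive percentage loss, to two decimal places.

r̄ = (-1.2 + 4.6 − 0.8 − 4.7 − 2.6) / 5 = -4.70 / 5 = -0.9400%
Σ(r − r̄)² = (-1.2 − (-0.9400))² + (4.6 − (-0.9400))² + (-0.8 − (-0.9400))² + … = 47.6720
σ = √[47.6720 / 4] = 3.4522%
VaR = −(r̄ − z·σ) = −(-0.9400 − 1.960 × 3.4522) = −(-7.7063) = 7.7063%

7.71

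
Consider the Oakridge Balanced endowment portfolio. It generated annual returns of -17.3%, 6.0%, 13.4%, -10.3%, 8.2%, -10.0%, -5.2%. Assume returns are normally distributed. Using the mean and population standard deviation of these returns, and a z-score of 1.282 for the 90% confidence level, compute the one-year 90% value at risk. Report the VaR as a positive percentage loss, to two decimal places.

Mean return r̄ = -15.20 / 7 = -2.1714%
Σ(r − r̄)² = (-17.3 − (-2.1714))² + (6 − (-2.1714))² + (13.4 − (-2.1714))² + … = 782.2143
σ = √[782.2143 / 7] = 10.5709%
VaR = −(r̄ − z·σ) = −(-2.1714 − 1.282 × 10.5709) = −(-15.7233) = 15.7233%

15.72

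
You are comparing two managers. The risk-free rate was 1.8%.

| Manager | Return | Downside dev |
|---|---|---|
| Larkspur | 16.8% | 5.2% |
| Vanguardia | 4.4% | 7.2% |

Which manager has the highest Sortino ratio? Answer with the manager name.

Larkspur: Sortino ratio = (16.8% − 1.8%) / 5.2% = 2.885
Vanguardia: Sortino ratio = (4.4% − 1.8%) / 7.2% = 0.361
Highest: Larkspur (2.885).

Larkspur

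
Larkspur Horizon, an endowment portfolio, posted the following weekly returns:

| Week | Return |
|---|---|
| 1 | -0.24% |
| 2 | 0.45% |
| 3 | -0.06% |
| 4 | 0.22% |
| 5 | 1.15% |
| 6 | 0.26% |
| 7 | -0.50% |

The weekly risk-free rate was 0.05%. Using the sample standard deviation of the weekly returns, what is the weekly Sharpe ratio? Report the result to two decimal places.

0.25

r̄ = (-0.24 + 0.45 − 0.06 + 0.22 + 1.15 + 0.26 − 0.5) / 7 = 0.1829%
Sample std dev = √[1.7181 / 6] = 0.5351%
Sharpe = (r̄ − rf) / σ = (0.1829 − 0.05) / 0.5351 = 0.1329 / 0.5351 = 0.2484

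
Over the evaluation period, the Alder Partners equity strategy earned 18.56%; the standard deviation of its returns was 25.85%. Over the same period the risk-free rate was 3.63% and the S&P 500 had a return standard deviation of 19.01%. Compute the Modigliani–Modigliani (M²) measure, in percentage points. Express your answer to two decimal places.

14.61

Sharpe = (Rp − Rf) / σp = (18.56% − 3.63%) / 25.85% = 0.5776
M² = Rf + Sharpe × σm = 3.63% + 0.5776 × 19.01% = 14.6102%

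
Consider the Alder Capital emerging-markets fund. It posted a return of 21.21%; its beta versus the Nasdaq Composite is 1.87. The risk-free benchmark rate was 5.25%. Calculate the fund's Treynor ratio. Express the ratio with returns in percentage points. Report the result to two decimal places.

8.53

Treynor = (Rp − Rf) / β = (21.21% − 5.25%) / 1.87 = 15.96 / 1.87 = 8.5348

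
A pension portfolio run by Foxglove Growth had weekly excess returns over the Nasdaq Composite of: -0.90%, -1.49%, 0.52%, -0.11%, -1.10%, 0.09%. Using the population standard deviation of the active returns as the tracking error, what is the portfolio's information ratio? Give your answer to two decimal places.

-0.70

Mean return r̄ = -2.990 / 6 = -0.4983%
Σ(r − r̄)² = 3.0407; population σ = √(3.0407/6) = 0.7119%
IR = r̄ / tracking error = -0.4983 / 0.7119 = -0.7000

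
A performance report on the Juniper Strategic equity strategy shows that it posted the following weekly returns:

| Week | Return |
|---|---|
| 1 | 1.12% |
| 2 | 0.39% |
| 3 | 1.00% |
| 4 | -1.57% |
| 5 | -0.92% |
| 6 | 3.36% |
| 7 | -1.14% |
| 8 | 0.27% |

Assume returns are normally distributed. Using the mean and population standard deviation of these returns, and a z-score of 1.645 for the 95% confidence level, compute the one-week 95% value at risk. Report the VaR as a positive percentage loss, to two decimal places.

2.13

r̄ = (1.12 + 0.39 + 1 − 1.57 − 0.92 + 3.36 − 1.14 + 0.27) / 8 = 0.3138%
Σ(r − r̄)² = (1.12 − 0.3138)² + (0.39 − 0.3138)² + (1 − 0.3138)² + … = 17.5924
population σ = √(17.5924 / 8) = √2.1991 = 1.4829%
VaR = −(r̄ − z·σ) = −(0.3138 − 1.645 × 1.4829) = −(-2.1256) = 2.1256%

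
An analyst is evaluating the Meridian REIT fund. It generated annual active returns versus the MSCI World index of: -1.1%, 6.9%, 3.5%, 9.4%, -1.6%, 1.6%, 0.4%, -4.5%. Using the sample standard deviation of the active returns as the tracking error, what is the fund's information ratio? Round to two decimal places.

0.40

μ = (-1.1 + 6.9 + 3.5 + 9.4 − 1.6 + 1.6 + 0.4 − 4.5) / 8 = 14.60 / 8 = 1.8250%
Sample σ = √[Σ(r − μ)² / 7] = √[148.3150 / 7] = √21.1879 = 4.6030%
IR = μ / tracking error = 1.8250 / 4.6030 = 0.3965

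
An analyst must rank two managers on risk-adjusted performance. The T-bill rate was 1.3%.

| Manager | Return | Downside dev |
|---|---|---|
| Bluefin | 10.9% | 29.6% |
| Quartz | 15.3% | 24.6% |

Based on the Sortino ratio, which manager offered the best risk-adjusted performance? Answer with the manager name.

Bluefin: Sortino ratio = (10.9% − 1.3%) / 29.6% = 0.324
Quartz: Sortino ratio = (15.3% − 1.3%) / 24.6% = 0.569
Highest: Quartz (0.569).

Quartz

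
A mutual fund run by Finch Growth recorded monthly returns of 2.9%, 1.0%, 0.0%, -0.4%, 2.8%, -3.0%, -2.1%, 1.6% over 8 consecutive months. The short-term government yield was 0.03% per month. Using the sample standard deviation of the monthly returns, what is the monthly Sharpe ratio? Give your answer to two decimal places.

0.15

Mean return r̄ = 2.80 / 8 = 0.3500%
Sample σ = √[Σ(r − r̄)² / 7] = √[32.4000 / 7] = √4.6286 = 2.1514%
Sharpe = (r̄ − rf) / σ = (0.3500 − 0.03) / 2.1514 = 0.3200 / 2.1514 = 0.1487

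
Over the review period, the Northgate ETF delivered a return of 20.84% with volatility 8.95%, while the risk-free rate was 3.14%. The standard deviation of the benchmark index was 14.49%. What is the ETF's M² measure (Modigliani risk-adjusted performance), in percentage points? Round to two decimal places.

Sharpe = (Rp − Rf) / σp = (20.84% − 3.14%) / 8.95% = 1.9777
M² = Rf + Sharpe × σm = 3.14% + 1.9777 × 14.49% = 31.7969%

31.80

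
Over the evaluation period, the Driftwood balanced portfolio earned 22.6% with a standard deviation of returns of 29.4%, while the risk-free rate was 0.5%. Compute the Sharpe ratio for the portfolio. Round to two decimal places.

Sharpe = (Rp − Rf) / σp = (22.6% − 0.5%) / 29.4% = 22.10% / 29.4% = 0.7517

0.75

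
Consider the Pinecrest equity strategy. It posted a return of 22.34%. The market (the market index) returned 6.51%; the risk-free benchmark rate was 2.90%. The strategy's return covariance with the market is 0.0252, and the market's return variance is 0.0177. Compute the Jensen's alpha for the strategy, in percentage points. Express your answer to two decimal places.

14.30

β = Cov / Var = 0.0252 / 0.0177 = 1.4237
E[R] = Rf + β(Rm − Rf) = 2.90% + 1.4237 × (6.51% − 2.90%) = 8.0396%
α = Rp − E[R] = 22.34% − 8.0396% = 14.3004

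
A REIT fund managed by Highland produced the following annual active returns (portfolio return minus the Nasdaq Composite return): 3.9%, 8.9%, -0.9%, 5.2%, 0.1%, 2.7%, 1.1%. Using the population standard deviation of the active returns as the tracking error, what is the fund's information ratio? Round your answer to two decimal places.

Mean return μ = 21.00 / 7 = 3.0000%
Population σ = √[Σ(r − μ)² / 7] = √[67.7800 / 7] = √9.6829 = 3.1117%
IR = μ / tracking error = 3.0000 / 3.1117 = 0.9641

0.96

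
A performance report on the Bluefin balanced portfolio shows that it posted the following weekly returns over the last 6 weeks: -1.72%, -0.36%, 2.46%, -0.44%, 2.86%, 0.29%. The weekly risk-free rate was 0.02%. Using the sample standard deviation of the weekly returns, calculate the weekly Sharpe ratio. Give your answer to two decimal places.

Mean return r̄ = 3.090 / 6 = 0.5150%
Sample σ = √[Σ(r − r̄)² / 5] = √[16.0056 / 5] = √3.2011 = 1.7892%
Sharpe = (r̄ − rf) / σ = (0.5150 − 0.02) / 1.7892 = 0.4950 / 1.7892 = 0.2767

0.28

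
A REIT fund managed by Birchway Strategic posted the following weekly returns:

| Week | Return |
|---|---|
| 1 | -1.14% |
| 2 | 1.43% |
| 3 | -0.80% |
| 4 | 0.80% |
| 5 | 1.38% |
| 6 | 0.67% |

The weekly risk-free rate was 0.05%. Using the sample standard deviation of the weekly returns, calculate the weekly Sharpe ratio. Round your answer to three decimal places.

0.309

μ = (-1.14 + 1.43 − 0.8 + 0.8 + 1.38 + 0.67) / 6 = 2.340 / 6 = 0.3900%
Σ(r − μ)² = 6.0652; sample σ = √(6.0652/5) = 1.1014%
Sharpe = (μ − rf) / σ = (0.3900 − 0.05) / 1.1014 = 0.3400 / 1.1014 = 0.3087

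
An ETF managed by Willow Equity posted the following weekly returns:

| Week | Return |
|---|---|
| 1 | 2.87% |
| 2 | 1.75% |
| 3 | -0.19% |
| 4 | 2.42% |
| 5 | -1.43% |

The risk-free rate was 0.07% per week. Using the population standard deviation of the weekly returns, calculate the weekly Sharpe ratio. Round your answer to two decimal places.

μ = (2.87 + 1.75 − 0.19 + 2.42 − 1.43) / 5 = 1.0840%
Σ(r − μ)² = 13.3615; population σ = √(13.3615/5) = 1.6347%
Sharpe = (μ − rf) / σ = (1.0840 − 0.07) / 1.6347 = 1.0140 / 1.6347 = 0.6203

0.62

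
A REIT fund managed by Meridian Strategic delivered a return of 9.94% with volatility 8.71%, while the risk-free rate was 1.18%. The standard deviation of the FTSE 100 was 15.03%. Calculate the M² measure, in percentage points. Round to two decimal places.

16.30

Sharpe = (Rp − Rf) / σp = (9.94% − 1.18%) / 8.71% = 1.0057
M² = Rf + Sharpe × σm = 1.18% + 1.0057 × 15.03% = 16.2957%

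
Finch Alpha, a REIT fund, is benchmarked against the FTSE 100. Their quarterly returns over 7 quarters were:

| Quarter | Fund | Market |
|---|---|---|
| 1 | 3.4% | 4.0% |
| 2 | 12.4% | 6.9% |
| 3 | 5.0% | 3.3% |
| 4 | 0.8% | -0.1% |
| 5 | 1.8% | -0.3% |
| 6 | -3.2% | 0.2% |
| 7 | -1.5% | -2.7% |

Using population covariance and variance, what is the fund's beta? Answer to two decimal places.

1.39

r̄p = 2.6714%,  r̄m = 1.6143%
Cov = Σ(rp − r̄p)(rm − r̄m) / 7 = 12.6090
Var(rm) = Σ(rm − r̄m)² / 7 = 9.0984
β = Cov / Var = 12.6090 / 9.0984 = 1.3858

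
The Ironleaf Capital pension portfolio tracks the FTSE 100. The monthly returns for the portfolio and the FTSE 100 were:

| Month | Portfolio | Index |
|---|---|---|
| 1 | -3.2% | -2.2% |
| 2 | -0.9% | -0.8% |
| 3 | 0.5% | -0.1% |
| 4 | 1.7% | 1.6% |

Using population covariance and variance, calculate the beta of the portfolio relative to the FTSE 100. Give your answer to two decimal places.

r̄p = -0.4750%,  r̄m = -0.3750%
Cov = Σ(rp − r̄p)(rm − r̄m) / 4 = 2.4294
Var(rm) = Σ(rm − r̄m)² / 4 = 1.8719
β = Cov / Var = 2.4294 / 1.8719 = 1.2978

1.30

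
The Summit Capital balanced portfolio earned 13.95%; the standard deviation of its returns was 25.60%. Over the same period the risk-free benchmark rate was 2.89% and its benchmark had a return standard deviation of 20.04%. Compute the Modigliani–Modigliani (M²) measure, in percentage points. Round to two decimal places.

Sharpe = (Rp − Rf) / σp = (13.95% − 2.89%) / 25.60% = 0.4320
M² = Rf + Sharpe × σm = 2.89% + 0.4320 × 20.04% = 11.5473%

11.55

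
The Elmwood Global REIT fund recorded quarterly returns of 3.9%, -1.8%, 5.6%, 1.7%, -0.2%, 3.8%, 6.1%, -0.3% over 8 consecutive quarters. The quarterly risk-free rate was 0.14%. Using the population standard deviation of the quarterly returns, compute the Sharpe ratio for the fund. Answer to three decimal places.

0.805

Mean return r̄ = 18.80 / 8 = 2.3500%
Σ(r − r̄)² = (3.9 − 2.3500)² + (-1.8 − 2.3500)² + … = 60.3000
population σ = √(60.3000 / 8) = √7.5375 = 2.7455%
Sharpe = (r̄ − rf) / σ = (2.3500 − 0.14) / 2.7455 = 2.2100 / 2.7455 = 0.8050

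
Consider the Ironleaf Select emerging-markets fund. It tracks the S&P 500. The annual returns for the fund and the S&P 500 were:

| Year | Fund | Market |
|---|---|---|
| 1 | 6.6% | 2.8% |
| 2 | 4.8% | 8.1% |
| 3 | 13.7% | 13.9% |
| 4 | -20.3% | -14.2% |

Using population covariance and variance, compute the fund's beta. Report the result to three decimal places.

r̄p = 1.2000%,  r̄m = 2.6500%
Cov = Σ(rp − r̄p)(rm − r̄m) / 4 = 130.8325
Var(rm) = Σ(rm − r̄m)² / 4 = 110.0525
β = Cov / Var = 130.8325 / 110.0525 = 1.1888

1.189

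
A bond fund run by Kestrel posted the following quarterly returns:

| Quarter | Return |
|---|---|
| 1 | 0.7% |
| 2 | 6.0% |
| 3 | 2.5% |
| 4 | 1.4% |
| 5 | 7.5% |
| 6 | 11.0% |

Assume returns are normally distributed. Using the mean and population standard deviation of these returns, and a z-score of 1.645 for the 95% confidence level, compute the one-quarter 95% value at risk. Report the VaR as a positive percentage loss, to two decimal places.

1.19

μ = (0.7 + 6 + 2.5 + 1.4 + 7.5 + 11) / 6 = 4.8500%
Σ(r − μ)² = 80.8150; population σ = √(80.8150/6) = 3.6700%
VaR = −(μ − z·σ) = −(4.8500 − 1.645 × 3.6700) = −(-1.1872) = 1.1872%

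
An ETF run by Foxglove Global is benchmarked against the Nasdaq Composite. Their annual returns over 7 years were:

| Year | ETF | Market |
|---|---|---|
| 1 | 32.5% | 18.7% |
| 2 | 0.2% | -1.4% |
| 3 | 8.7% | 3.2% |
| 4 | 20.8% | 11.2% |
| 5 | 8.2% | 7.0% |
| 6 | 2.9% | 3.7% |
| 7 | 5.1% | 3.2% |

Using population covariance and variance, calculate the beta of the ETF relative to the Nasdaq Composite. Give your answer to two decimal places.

r̄p = 11.2000%,  r̄m = 6.5143%
Cov = Σ(rp − r̄p)(rm − r̄m) / 7 = 63.1429
Var(rm) = Σ(rm − r̄m)² / 7 = 37.6012
β = Cov / Var = 63.1429 / 37.6012 = 1.6793

1.68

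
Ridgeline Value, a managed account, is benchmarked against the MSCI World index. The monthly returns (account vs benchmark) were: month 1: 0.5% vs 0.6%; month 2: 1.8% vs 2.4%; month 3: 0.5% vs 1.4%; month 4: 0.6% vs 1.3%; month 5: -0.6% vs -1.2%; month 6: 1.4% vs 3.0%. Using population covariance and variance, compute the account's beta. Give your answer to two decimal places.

r̄p = 0.7000%,  r̄m = 1.2500%
Cov = Σ(rp − r̄p)(rm − r̄m) / 6 = 0.9617
Var(rm) = Σ(rm − r̄m)² / 6 = 1.8058
β = Cov / Var = 0.9617 / 1.8058 = 0.5326

0.53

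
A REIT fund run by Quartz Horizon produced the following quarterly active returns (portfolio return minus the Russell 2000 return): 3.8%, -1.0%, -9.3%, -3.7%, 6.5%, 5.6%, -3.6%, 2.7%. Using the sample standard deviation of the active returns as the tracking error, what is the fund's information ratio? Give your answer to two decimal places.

0.02

Mean return r̄ = 1.00 / 8 = 0.1250%
Sample σ = √[Σ(r − r̄)² / 7] = √[209.3550 / 7] = √29.9079 = 5.4688%
IR = r̄ / tracking error = 0.1250 / 5.4688 = 0.0229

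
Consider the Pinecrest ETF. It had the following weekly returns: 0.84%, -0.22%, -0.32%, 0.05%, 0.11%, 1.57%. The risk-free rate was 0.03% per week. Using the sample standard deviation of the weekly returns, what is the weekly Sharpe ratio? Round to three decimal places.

Mean return μ = 2.030 / 6 = 0.3383%
Σ(r − μ)² = 2.6491; sample σ = √(2.6491/5) = 0.7279%
Sharpe = (μ − rf) / σ = (0.3383 − 0.03) / 0.7279 = 0.3083 / 0.7279 = 0.4235

0.424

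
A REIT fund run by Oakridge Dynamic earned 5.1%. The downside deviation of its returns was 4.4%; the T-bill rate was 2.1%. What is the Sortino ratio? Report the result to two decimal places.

Sortino = (Rp − Rf) / σd = (5.1% − 2.1%) / 4.4% = 3.00% / 4.4% = 0.6818

0.68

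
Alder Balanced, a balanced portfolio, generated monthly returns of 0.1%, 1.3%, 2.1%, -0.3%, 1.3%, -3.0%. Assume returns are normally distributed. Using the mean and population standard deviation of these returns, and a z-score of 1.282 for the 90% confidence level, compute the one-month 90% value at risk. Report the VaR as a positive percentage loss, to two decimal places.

r̄ = (0.1 + 1.3 + 2.1 − 0.3 + 1.3 − 3) / 6 = 0.2500%
Population σ = √[Σ(r − r̄)² / 6] = √[16.5150 / 6] = √2.7525 = 1.6591%
VaR = −(r̄ − z·σ) = −(0.2500 − 1.282 × 1.6591) = −(-1.8770) = 1.8770%

1.88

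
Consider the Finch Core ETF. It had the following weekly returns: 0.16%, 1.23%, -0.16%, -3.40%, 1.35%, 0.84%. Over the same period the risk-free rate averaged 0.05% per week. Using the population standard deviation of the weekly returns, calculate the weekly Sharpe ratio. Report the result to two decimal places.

r̄ = (0.16 + 1.23 − 0.16 − 3.4 + 1.35 + 0.84) / 6 = 0.0033%
Σ(r − r̄)² = (0.16 − 0.0033)² + (1.23 − 0.0033)² + (-0.16 − 0.0033)² + … = 15.6521
σ = √[15.6521 / 6] = 1.6151%
Sharpe = (r̄ − rf) / σ = (0.0033 − 0.05) / 1.6151 = -0.0467 / 1.6151 = -0.0289

-0.03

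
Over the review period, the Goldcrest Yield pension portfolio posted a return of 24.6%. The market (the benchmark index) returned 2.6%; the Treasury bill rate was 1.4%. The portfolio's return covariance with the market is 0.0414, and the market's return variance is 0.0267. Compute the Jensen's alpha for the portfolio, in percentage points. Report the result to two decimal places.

21.34

β = Cov / Var = 0.0414 / 0.0267 = 1.5506
E[R] = Rf + β(Rm − Rf) = 1.4% + 1.5506 × (2.6% − 1.4%) = 3.2607%
α = Rp − E[R] = 24.6% − 3.2607% = 21.3393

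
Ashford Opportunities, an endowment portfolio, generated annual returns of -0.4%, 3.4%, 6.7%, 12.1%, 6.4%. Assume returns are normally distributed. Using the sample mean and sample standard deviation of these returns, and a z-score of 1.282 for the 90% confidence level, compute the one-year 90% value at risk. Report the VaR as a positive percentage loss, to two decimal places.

μ = (-0.4 + 3.4 + 6.7 + 12.1 + 6.4) / 5 = 5.6400%
Sample std dev = √[84.9320 / 4] = 4.6079%
VaR = −(μ − z·σ) = −(5.6400 − 1.282 × 4.6079) = −(-0.2673) = 0.2673%

0.27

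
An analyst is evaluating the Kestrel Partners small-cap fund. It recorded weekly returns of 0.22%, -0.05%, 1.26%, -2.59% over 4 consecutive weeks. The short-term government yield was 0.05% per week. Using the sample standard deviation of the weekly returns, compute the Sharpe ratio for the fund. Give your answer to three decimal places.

-0.208

r̄ = (0.22 − 0.05 + 1.26 − 2.59) / 4 = -1.160 / 4 = -0.2900%
Sample σ = √[Σ(r − r̄)² / 3] = √[8.0102 / 3] = √2.6701 = 1.6340%
Sharpe = (r̄ − rf) / σ = (-0.2900 − 0.05) / 1.6340 = -0.3400 / 1.6340 = -0.2081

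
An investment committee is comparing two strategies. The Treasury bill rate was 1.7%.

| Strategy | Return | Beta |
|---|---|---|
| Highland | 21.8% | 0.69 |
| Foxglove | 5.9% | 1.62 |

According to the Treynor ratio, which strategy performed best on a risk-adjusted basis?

Highland

Highland: Treynor = (21.8% − 1.7%) / 0.69 = 29.130
Foxglove: Treynor = (5.9% − 1.7%) / 1.62 = 2.593
Highest: Highland (29.130).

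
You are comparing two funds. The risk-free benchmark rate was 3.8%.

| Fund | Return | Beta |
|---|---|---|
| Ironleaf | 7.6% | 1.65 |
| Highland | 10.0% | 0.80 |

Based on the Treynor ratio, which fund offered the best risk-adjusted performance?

Ironleaf: Treynor = (7.6% − 3.8%) / 1.65 = 2.303
Highland: Treynor = (10.0% − 3.8%) / 0.80 = 7.750
Highest: Highland (7.750).

Highland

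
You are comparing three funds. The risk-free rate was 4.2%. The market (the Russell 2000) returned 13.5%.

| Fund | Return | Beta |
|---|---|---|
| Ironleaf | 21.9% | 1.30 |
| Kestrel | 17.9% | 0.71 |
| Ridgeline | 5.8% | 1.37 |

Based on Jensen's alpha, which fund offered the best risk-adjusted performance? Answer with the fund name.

Kestrel

Ironleaf: α = 21.9% − [4.2% + 1.30 × (13.5% − 4.2%)] = 5.610
Kestrel: α = 17.9% − [4.2% + 0.71 × (13.5% − 4.2%)] = 7.097
Ridgeline: α = 5.8% − [4.2% + 1.37 × (13.5% − 4.2%)] = -11.141
Highest: Kestrel (7.097).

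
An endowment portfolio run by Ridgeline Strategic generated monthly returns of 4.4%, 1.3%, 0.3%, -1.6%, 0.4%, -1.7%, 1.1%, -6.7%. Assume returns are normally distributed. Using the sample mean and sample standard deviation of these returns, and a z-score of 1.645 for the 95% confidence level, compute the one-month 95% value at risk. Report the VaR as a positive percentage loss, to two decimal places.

r̄ = (4.4 + 1.3 + 0.3 − 1.6 + 0.4 − 1.7 + 1.1 − 6.7) / 8 = -2.50 / 8 = -0.3125%
Σ(r − r̄)² = 72.0688; sample σ = √(72.0688/7) = 3.2087%
VaR = −(r̄ − z·σ) = −(-0.3125 − 1.645 × 3.2087) = −(-5.5908) = 5.5908%

5.59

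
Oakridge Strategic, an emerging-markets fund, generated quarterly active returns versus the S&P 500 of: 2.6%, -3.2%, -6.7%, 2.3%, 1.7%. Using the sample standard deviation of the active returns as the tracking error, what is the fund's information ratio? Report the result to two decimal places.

-0.16

μ = (2.6 − 3.2 − 6.7 + 2.3 + 1.7) / 5 = -0.6600%
Σ(r − μ)² = (2.6 − (-0.6600))² + (-3.2 − (-0.6600))² + … = 67.8920
sample σ = √(67.8920 / 4) = √16.9730 = 4.1198%
IR = μ / tracking error = -0.6600 / 4.1198 = -0.1602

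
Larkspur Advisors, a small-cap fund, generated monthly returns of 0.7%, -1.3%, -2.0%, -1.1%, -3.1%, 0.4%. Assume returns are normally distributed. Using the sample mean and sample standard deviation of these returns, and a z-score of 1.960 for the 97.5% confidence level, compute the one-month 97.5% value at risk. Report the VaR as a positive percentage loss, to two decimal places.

3.88

μ = (0.7 − 1.3 − 2 − 1.1 − 3.1 + 0.4) / 6 = -1.0667%
Σ(r − μ)² = 10.3333; sample σ = √(10.3333/5) = 1.4376%
VaR = −(μ − z·σ) = −(-1.0667 − 1.960 × 1.4376) = −(-3.8844) = 3.8844%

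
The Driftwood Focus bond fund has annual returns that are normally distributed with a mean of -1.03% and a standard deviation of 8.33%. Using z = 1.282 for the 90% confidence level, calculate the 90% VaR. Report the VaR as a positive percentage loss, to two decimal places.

11.71

VaR (as % loss) = −(μ − z·σ) = −(-1.03% − 1.282 × 8.33%) = −(-11.70906%) = 11.70906%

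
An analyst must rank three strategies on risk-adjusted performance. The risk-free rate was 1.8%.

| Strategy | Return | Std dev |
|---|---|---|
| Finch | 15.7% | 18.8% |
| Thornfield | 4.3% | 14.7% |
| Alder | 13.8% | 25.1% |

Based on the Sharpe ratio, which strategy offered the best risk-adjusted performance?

Finch: Sharpe ratio = (15.7% − 1.8%) / 18.8% = 0.739
Thornfield: Sharpe ratio = (4.3% − 1.8%) / 14.7% = 0.170
Alder: Sharpe ratio = (13.8% − 1.8%) / 25.1% = 0.478
Highest: Finch (0.739).

Finch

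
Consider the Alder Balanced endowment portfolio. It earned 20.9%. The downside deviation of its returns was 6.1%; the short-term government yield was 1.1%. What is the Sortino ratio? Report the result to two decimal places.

Sortino = (Rp − Rf) / σd = (20.9% − 1.1%) / 6.1% = 19.80% / 6.1% = 3.2459

3.25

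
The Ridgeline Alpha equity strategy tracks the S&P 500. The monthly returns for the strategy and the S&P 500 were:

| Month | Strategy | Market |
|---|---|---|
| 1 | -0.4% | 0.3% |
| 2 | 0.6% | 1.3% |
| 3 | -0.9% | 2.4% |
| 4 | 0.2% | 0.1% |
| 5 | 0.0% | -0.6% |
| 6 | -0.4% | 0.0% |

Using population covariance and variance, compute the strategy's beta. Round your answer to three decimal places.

r̄p = -0.1500%,  r̄m = 0.5833%
Cov = Σ(rp − r̄p)(rm − r̄m) / 6 = -0.1592
Var(rm) = Σ(rm − r̄m)² / 6 = 0.9781
β = Cov / Var = -0.1592 / 0.9781 = -0.1628

-0.163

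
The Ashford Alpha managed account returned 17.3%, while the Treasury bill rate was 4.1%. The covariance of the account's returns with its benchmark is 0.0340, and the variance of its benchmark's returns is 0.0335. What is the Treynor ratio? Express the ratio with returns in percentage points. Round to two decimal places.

β = Cov / Var = 0.0340 / 0.0335 = 1.0149
Treynor = (Rp − Rf) / β = (17.3% − 4.1%) / 1.0149 = 13.20 / 1.0149 = 13.0062

13.01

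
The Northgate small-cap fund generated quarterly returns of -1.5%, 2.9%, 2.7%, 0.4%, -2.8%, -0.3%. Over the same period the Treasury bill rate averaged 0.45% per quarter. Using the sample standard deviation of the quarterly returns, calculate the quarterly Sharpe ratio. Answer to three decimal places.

r̄ = (-1.5 + 2.9 + 2.7 + 0.4 − 2.8 − 0.3) / 6 = 0.2333%
Σ(r − r̄)² = (-1.5 − 0.2333)² + (2.9 − 0.2333)² + (2.7 − 0.2333)² + … = 25.7133
sample σ = √(25.7133 / 5) = √5.1427 = 2.2678%
Sharpe = (r̄ − rf) / σ = (0.2333 − 0.45) / 2.2678 = -0.2167 / 2.2678 = -0.0956

-0.096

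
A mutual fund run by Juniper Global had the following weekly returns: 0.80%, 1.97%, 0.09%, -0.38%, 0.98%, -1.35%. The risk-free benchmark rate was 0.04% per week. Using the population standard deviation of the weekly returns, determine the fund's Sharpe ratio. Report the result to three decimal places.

r̄ = (0.8 + 1.97 + 0.09 − 0.38 + 0.98 − 1.35) / 6 = 0.3517%
Population σ = √[Σ(r − r̄)² / 6] = √[6.7143 / 6] = √1.1191 = 1.0579%
Sharpe = (r̄ − rf) / σ = (0.3517 − 0.04) / 1.0579 = 0.3117 / 1.0579 = 0.2946

0.295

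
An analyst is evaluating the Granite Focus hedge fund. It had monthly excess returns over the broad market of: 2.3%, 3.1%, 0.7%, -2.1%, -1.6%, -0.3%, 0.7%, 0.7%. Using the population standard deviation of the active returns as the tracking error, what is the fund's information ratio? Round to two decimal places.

0.26

μ = (2.3 + 3.1 + 0.7 − 2.1 − 1.6 − 0.3 + 0.7 + 0.7) / 8 = 3.50 / 8 = 0.4375%
Σ(r − μ)² = (2.3 − 0.4375)² + (3.1 − 0.4375)² + (0.7 − 0.4375)² + … = 21.8988
population σ = √(21.8988 / 8) = √2.7374 = 1.6545%
IR = μ / tracking error = 0.4375 / 1.6545 = 0.2644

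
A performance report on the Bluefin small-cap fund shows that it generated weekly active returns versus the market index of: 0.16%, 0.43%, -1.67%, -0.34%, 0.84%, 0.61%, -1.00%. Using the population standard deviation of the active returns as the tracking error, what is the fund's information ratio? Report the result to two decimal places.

r̄ = (0.16 + 0.43 − 1.67 − 0.34 + 0.84 + 0.61 − 1) / 7 = -0.970 / 7 = -0.1386%
Population std dev = √[5.0583 / 7] = 0.8501%
IR = r̄ / tracking error = -0.1386 / 0.8501 = -0.1630

-0.16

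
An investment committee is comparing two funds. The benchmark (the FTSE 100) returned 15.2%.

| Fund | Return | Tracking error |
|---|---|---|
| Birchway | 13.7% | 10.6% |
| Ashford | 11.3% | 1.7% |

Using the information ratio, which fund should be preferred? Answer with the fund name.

Birchway: IR = (13.7% − 15.2%) / 10.6% = -0.142
Ashford: IR = (11.3% − 15.2%) / 1.7% = -2.294
Highest: Birchway (-0.142).

Birchway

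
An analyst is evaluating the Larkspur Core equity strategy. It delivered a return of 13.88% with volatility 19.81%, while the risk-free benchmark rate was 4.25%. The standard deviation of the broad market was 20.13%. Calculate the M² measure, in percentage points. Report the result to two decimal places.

14.04

Sharpe = (Rp − Rf) / σp = (13.88% − 4.25%) / 19.81% = 0.4861
M² = Rf + Sharpe × σm = 4.25% + 0.4861 × 20.13% = 14.0352%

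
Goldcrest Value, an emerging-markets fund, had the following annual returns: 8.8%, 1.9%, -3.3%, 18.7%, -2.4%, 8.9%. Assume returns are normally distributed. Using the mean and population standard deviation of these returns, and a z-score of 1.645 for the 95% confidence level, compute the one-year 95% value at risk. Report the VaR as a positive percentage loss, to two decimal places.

7.12

Mean return r̄ = 32.60 / 6 = 5.4333%
Σ(r − r̄)² = (8.8 − 5.4333)² + (1.9 − 5.4333)² + … = 349.4733
σ = √[349.4733 / 6] = 7.6319%
VaR = −(r̄ − z·σ) = −(5.4333 − 1.645 × 7.6319) = −(-7.1212) = 7.1212%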